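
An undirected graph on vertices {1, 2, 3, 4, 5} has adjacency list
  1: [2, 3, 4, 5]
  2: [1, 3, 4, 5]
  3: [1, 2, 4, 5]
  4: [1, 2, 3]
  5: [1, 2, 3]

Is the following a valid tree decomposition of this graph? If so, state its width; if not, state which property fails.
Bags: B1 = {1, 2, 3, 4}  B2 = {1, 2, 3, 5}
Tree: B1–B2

Yes; width 3.

Every vertex of G appears in some bag (union = {1, 2, 3, 4, 5}); every edge is covered by a bag; and for each vertex v the set of bags containing v is connected in the bag tree. The decomposition is therefore valid. The largest bag has 4 vertices, so the width is 3.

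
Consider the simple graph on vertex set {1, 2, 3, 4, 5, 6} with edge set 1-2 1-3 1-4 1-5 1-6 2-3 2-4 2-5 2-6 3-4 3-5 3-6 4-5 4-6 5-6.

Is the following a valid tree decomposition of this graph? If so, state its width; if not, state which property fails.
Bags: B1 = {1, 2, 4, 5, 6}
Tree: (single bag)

A tree decomposition must satisfy three properties: every vertex lies in some bag; for every edge, both endpoints lie together in some bag; and for every vertex, the bags containing it form a connected subtree. Here vertex 3 appears in no bag, so the decomposition is invalid.

No — vertex 3 appears in no bag.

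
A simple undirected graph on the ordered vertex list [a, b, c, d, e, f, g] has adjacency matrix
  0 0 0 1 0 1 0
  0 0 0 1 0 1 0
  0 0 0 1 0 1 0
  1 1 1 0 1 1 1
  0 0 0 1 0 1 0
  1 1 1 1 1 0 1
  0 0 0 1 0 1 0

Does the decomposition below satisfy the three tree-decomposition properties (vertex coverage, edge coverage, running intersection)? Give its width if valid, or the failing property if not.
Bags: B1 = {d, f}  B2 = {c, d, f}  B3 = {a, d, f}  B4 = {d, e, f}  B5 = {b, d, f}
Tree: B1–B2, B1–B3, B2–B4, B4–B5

A tree decomposition must satisfy three properties: every vertex lies in some bag; for every edge, both endpoints lie together in some bag; and for every vertex, the bags containing it form a connected subtree. Here vertex g appears in no bag, so the decomposition is invalid.

No — vertex g appears in no bag.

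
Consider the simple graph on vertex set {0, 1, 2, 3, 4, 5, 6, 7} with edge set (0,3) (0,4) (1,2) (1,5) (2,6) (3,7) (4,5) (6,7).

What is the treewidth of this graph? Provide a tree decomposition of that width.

Each bag holds 3 vertices, so the decomposition has width 2, which upper-bounds the treewidth. For the lower bound, G contains the cycle 6–2–1–5–4–0–3–7–6, so G is not a forest; only forests have treewidth ≤ 1, hence tw(G) ≥ 2. Therefore the treewidth is 2.

Treewidth 2.
One such decomposition:
Bags: B1 = {1, 2, 6}  B2 = {1, 5, 6}  B3 = {4, 5, 6}  B4 = {0, 4, 6}  B5 = {0, 3, 6}  B6 = {3, 6, 7}
Tree: B1–B2, B2–B3, B3–B4, B4–B5, B5–B6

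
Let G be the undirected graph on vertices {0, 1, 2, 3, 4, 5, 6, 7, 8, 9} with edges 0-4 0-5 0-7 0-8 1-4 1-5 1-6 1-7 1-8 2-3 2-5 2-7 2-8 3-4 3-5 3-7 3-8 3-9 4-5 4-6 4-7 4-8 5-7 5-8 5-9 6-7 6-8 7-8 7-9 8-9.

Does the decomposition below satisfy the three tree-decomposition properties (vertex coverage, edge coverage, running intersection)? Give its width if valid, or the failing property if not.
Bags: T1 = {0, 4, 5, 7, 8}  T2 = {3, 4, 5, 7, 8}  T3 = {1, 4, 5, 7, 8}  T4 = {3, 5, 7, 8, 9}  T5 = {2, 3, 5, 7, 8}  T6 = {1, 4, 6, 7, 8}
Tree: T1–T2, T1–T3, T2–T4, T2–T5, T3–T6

Checking the three conditions: (i) the bags cover all of {0, 1, 2, 3, 4, 5, 6, 7, 8, 9}; (ii) for each edge, some bag contains both endpoints; (iii) the bags containing any fixed vertex form a subtree. All hold, so the decomposition is valid with width 5 − 1 = 4.

Yes; width 4.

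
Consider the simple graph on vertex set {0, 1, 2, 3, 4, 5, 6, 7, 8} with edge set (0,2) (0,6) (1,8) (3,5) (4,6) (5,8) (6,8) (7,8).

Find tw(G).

1

A width-1 tree decomposition is:
Bags: B1 = {0, 6}  B2 = {4, 6}  B3 = {6, 8}  B4 = {7, 8}  B5 = {5, 8}  B6 = {0, 2}  B7 = {1, 8}  B8 = {3, 5}
Tree: B1–B2, B2–B3, B3–B4, B4–B5, B1–B6, B3–B7, B5–B8
Every bag has size at most 2, so the width is 2 − 1 = 1 and tw(G) ≤ 1. G has an edge, so its treewidth is at least 1. Therefore the treewidth is 1.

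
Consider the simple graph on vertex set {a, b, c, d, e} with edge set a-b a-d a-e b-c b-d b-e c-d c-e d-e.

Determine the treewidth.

3

A width-3 tree decomposition is:
Bags: B1 = {a, b, d, e}  B2 = {b, c, d, e}
Tree: B1–B2
Each bag holds 4 vertices, so the decomposition has width 3, which upper-bounds the treewidth. On the other hand G contains the 4-clique {b, c, d, e}. A clique must lie in a single bag of any decomposition, so no decomposition can have width below 3. Therefore the treewidth is 3.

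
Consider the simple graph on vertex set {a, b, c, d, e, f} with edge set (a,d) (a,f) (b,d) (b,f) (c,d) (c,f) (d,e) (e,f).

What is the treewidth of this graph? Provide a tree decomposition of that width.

Each bag holds 3 vertices, so the decomposition has width 2, which upper-bounds the treewidth. For the lower bound, G contains the cycle f–b–d–c–f, so G is not a forest; only forests have treewidth ≤ 1, hence tw(G) ≥ 2. Hence tw(G) = 2 exactly.

Treewidth 2.
One optimal decomposition is:
Bags: B1 = {b, d, f}  B2 = {c, d, f}  B3 = {d, e, f}  B4 = {a, d, f}
Tree: B1–B2, B2–B3, B3–B4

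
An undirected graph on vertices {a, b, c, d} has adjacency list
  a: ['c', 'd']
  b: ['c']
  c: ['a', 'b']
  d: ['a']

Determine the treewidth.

A width-1 tree decomposition is:
Bags: B1 = {b, c}  B2 = {a, c}  B3 = {a, d}
Tree: B1–B2, B2–B3
Every bag has size at most 2, so the width is 2 − 1 = 1 and tw(G) ≤ 1. Any graph with an edge has treewidth ≥ 1, and G has the edge b–c. Therefore the treewidth is 1.

1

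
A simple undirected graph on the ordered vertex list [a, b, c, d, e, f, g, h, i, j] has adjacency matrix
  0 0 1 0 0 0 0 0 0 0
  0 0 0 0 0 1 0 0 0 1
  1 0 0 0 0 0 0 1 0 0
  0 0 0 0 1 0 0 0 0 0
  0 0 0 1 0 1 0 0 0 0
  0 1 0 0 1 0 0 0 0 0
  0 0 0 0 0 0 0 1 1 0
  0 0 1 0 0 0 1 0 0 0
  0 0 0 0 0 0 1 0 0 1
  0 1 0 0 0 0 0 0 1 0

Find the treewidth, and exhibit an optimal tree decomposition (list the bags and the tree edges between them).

Treewidth 1.
Bags: B1 = {d, e}  B2 = {e, f}  B3 = {b, f}  B4 = {b, j}  B5 = {i, j}  B6 = {g, i}  B7 = {g, h}  B8 = {c, h}  B9 = {a, c}
Tree: B1–B2, B2–B3, B3–B4, B4–B5, B5–B6, B6–B7, B7–B8, B8–B9

Each bag holds 2 vertices, so the decomposition has width 1, which upper-bounds the treewidth. G has an edge, so its treewidth is at least 1. Hence tw(G) = 1 exactly.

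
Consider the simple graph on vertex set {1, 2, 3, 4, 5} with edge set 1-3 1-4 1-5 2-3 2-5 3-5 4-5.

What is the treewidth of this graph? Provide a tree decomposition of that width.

Treewidth 2.
One optimal decomposition is:
Bags: B1 = {2, 3, 5}  B2 = {1, 3, 5}  B3 = {1, 4, 5}
Tree: B1–B2, B2–B3

The largest bag has 3 vertices, giving width 2; this decomposition certifies tw(G) ≤ 2. For the lower bound, the 3 vertices {1, 3, 5} are pairwise adjacent, and any tree decomposition puts a clique entirely inside one bag — forcing width ≥ 2. Therefore the treewidth is 2.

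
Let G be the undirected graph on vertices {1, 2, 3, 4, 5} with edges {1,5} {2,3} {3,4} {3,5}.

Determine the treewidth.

1

A width-1 tree decomposition is:
Bags: B1 = {3, 5}  B2 = {3, 4}  B3 = {2, 3}  B4 = {1, 5}
Tree: B1–B2, B2–B3, B1–B4
The largest bag has 2 vertices, giving width 1; this decomposition certifies tw(G) ≤ 1. G has an edge, so its treewidth is at least 1. Combining the bounds, tw(G) = 1.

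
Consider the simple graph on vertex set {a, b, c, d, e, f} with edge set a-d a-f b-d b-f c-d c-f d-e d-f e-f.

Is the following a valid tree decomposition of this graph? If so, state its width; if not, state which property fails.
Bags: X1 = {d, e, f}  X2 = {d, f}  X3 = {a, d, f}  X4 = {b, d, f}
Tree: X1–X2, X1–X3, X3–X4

A tree decomposition must satisfy three properties: every vertex lies in some bag; for every edge, both endpoints lie together in some bag; and for every vertex, the bags containing it form a connected subtree. Here vertex c appears in no bag, so the decomposition is invalid.

No — vertex c appears in no bag.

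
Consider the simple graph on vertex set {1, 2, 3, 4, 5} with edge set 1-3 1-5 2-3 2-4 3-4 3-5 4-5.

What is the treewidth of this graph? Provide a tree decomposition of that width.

Treewidth 2.
Bags: B1 = {3, 4, 5}  B2 = {2, 3, 4}  B3 = {1, 3, 5}
Tree: B1–B2, B1–B3

The largest bag has 3 vertices, giving width 2; this decomposition certifies tw(G) ≤ 2. On the other hand G contains the 3-clique {1, 3, 5}. A clique must lie in a single bag of any decomposition, so no decomposition can have width below 2. The upper and lower bounds meet at 2, so that is the treewidth.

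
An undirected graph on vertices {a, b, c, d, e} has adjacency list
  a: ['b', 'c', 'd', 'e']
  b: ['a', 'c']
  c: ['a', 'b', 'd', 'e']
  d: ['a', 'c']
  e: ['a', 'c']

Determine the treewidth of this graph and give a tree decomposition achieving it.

Treewidth 2.
One optimal decomposition is:
Bags: B1 = {a, c, d}  B2 = {a, c, e}  B3 = {a, b, c}
Tree: B1–B2, B1–B3

The largest bag has 3 vertices, giving width 2; this decomposition certifies tw(G) ≤ 2. On the other hand G contains the 3-clique {a, c, d}. A clique must lie in a single bag of any decomposition, so no decomposition can have width below 2. The upper and lower bounds meet at 2, so that is the treewidth.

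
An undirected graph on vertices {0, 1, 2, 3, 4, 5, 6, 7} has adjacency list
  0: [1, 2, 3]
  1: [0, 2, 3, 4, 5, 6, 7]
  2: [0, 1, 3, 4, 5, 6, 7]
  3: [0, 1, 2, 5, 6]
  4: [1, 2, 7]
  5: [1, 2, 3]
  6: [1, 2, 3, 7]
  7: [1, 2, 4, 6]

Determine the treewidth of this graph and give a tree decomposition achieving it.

Every bag has size at most 4, so the width is 4 − 1 = 3 and tw(G) ≤ 3. Conversely, {0, 1, 2, 3} is a clique of size 4, and the vertices of any clique must share a bag in every tree decomposition; so some bag has ≥ 4 vertices and tw(G) ≥ 3. Therefore the treewidth is 3.

Treewidth 3.
One such decomposition:
Bags: B1 = {1, 2, 6, 7}  B2 = {1, 2, 4, 7}  B3 = {1, 2, 3, 6}  B4 = {1, 2, 3, 5}  B5 = {0, 1, 2, 3}
Tree: B1–B2, B1–B3, B3–B4, B3–B5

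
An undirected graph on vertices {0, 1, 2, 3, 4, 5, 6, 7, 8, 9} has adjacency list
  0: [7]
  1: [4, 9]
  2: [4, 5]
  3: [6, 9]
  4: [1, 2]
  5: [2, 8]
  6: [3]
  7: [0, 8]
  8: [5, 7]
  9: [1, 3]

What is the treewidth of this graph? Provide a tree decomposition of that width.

Every bag has size at most 2, so the width is 2 − 1 = 1 and tw(G) ≤ 1. Since G has at least one edge (e.g. 6–3), it is not an edgeless graph, so tw(G) ≥ 1. The upper and lower bounds meet at 1, so that is the treewidth.

Treewidth 1.
Bags: B1 = {3, 6}  B2 = {3, 9}  B3 = {1, 9}  B4 = {1, 4}  B5 = {2, 4}  B6 = {2, 5}  B7 = {5, 8}  B8 = {7, 8}  B9 = {0, 7}
Tree: B1–B2, B2–B3, B3–B4, B4–B5, B5–B6, B6–B7, B7–B8, B8–B9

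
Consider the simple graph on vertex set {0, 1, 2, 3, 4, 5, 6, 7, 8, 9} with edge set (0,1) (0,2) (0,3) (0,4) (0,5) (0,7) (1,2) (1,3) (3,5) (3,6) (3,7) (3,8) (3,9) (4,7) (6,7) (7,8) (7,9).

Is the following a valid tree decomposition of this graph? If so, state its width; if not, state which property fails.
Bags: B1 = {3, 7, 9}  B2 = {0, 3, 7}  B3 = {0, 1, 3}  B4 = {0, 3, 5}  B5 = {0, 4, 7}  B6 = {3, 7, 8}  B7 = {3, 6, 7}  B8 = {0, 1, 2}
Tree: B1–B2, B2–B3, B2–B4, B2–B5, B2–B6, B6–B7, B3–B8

Checking the three conditions: (i) the bags cover all of {0, 1, 2, 3, 4, 5, 6, 7, 8, 9}; (ii) for each edge, some bag contains both endpoints; (iii) the bags containing any fixed vertex form a subtree. All hold, so the decomposition is valid with width 3 − 1 = 2.

Yes; width 2.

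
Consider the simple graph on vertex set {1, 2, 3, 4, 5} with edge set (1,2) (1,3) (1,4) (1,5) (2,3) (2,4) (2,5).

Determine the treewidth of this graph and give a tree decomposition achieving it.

The largest bag has 3 vertices, giving width 2; this decomposition certifies tw(G) ≤ 2. On the other hand G contains the 3-clique {1, 2, 3}. A clique must lie in a single bag of any decomposition, so no decomposition can have width below 2. Combining the bounds, tw(G) = 2.

Treewidth 2.
Bags: B1 = {1, 2, 3}  B2 = {1, 2, 4}  B3 = {1, 2, 5}
Tree: B1–B2, B2–B3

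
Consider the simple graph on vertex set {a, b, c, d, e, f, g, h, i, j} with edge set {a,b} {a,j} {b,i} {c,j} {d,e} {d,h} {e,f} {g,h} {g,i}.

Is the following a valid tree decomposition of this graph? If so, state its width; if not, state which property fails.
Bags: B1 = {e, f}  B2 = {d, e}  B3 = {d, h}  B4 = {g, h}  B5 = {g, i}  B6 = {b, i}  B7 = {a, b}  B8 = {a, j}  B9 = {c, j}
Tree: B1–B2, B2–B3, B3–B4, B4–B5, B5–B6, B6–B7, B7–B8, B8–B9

Yes; width 1.

Checking the three conditions: (i) the bags cover all of {a, b, c, d, e, f, g, h, i, j}; (ii) for each edge, some bag contains both endpoints; (iii) the bags containing any fixed vertex form a subtree. All hold, so the decomposition is valid with width 2 − 1 = 1.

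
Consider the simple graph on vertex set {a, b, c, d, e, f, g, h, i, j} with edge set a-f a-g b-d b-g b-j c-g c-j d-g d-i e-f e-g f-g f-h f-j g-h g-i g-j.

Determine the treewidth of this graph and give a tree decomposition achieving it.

The largest bag has 3 vertices, giving width 2; this decomposition certifies tw(G) ≤ 2. Conversely, {b, d, g} is a clique of size 3, and the vertices of any clique must share a bag in every tree decomposition; so some bag has ≥ 3 vertices and tw(G) ≥ 2. The upper and lower bounds meet at 2, so that is the treewidth.

Treewidth 2.
One optimal decomposition is:
Bags: B1 = {a, f, g}  B2 = {f, g, j}  B3 = {e, f, g}  B4 = {f, g, h}  B5 = {c, g, j}  B6 = {b, g, j}  B7 = {b, d, g}  B8 = {d, g, i}
Tree: B1–B2, B2–B3, B3–B4, B2–B5, B5–B6, B6–B7, B7–B8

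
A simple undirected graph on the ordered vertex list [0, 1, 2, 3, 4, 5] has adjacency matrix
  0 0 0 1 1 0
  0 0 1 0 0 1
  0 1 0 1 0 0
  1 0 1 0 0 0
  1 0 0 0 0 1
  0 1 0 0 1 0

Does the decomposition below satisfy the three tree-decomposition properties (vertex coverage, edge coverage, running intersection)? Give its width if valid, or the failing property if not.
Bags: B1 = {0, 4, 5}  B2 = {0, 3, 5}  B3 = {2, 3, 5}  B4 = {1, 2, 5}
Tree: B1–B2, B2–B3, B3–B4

Yes; width 2.

Every vertex of G appears in some bag (union = {0, 1, 2, 3, 4, 5}); every edge is covered by a bag; and for each vertex v the set of bags containing v is connected in the bag tree. The decomposition is therefore valid. The largest bag has 3 vertices, so the width is 2.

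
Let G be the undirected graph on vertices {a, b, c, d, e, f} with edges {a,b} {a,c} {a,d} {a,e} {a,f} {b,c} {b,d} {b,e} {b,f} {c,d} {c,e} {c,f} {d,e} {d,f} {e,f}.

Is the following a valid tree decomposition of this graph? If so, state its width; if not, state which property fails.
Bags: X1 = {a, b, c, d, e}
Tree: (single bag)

A tree decomposition must satisfy three properties: every vertex lies in some bag; for every edge, both endpoints lie together in some bag; and for every vertex, the bags containing it form a connected subtree. Here vertex f appears in no bag, so the decomposition is invalid.

No — vertex f appears in no bag.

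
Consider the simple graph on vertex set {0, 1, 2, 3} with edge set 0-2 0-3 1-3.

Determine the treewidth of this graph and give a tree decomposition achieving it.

Every bag has size at most 2, so the width is 2 − 1 = 1 and tw(G) ≤ 1. Since G has at least one edge (e.g. 0–3), it is not an edgeless graph, so tw(G) ≥ 1. Therefore the treewidth is 1.

Treewidth 1.
Bags: B1 = {0, 3}  B2 = {0, 2}  B3 = {1, 3}
Tree: B1–B2, B1–B3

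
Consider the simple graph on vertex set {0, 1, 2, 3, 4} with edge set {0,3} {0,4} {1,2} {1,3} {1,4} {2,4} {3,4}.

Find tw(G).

A width-2 tree decomposition is:
Bags: B1 = {0, 3, 4}  B2 = {1, 3, 4}  B3 = {1, 2, 4}
Tree: B1–B2, B2–B3
The largest bag has 3 vertices, giving width 2; this decomposition certifies tw(G) ≤ 2. Conversely, {0, 3, 4} is a clique of size 3, and the vertices of any clique must share a bag in every tree decomposition; so some bag has ≥ 3 vertices and tw(G) ≥ 2. Hence tw(G) = 2 exactly.

2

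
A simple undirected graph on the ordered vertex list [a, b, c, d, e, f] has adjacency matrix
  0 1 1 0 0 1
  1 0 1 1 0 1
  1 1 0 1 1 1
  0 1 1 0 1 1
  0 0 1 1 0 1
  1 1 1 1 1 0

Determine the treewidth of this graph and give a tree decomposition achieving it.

Each bag holds 4 vertices, so the decomposition has width 3, which upper-bounds the treewidth. For the lower bound, the 4 vertices {c, d, e, f} are pairwise adjacent, and any tree decomposition puts a clique entirely inside one bag — forcing width ≥ 3. Therefore the treewidth is 3.

Treewidth 3.
Bags: B1 = {c, d, e, f}  B2 = {b, c, d, f}  B3 = {a, b, c, f}
Tree: B1–B2, B2–B3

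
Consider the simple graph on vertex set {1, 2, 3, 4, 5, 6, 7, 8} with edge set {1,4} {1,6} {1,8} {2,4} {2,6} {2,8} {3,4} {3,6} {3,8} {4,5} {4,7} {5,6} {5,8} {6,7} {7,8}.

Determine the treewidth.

A width-3 tree decomposition is:
Bags: B1 = {1, 4, 6, 8}  B2 = {3, 4, 6, 8}  B3 = {4, 6, 7, 8}  B4 = {2, 4, 6, 8}  B5 = {4, 5, 6, 8}
Tree: B1–B2, B2–B3, B3–B4, B4–B5
Every bag has size at most 4, so the width is 4 − 1 = 3 and tw(G) ≤ 3. For the lower bound: the 4 vertex sets {1,8}, {3,4}, {6}, {7} are disjoint, each induces a connected subgraph, and every pair is joined by at least one edge of G. Contracting each set to a single vertex therefore yields K_{4} as a minor, and since treewidth is minor-monotone, tw(G) ≥ tw(K_{4}) = 3. Combining the bounds, tw(G) = 3.

3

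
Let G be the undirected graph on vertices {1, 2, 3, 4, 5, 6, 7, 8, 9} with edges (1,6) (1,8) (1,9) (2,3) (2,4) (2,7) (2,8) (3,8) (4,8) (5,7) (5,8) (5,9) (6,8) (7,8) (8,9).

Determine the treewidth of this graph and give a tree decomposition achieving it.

Treewidth 2.
One such decomposition:
Bags: B1 = {5, 7, 8}  B2 = {2, 7, 8}  B3 = {2, 3, 8}  B4 = {5, 8, 9}  B5 = {2, 4, 8}  B6 = {1, 8, 9}  B7 = {1, 6, 8}
Tree: B1–B2, B2–B3, B1–B4, B2–B5, B4–B6, B6–B7

Every bag has size at most 3, so the width is 3 − 1 = 2 and tw(G) ≤ 2. For the lower bound, the 3 vertices {1, 8, 9} are pairwise adjacent, and any tree decomposition puts a clique entirely inside one bag — forcing width ≥ 2. Hence tw(G) = 2 exactly.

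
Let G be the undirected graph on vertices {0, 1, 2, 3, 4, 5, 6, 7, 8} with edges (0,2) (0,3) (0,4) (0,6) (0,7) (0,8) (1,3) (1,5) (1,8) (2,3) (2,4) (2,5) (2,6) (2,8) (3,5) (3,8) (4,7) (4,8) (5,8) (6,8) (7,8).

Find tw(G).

3

A width-3 tree decomposition is:
Bags: B1 = {0, 2, 3, 8}  B2 = {0, 2, 4, 8}  B3 = {2, 3, 5, 8}  B4 = {0, 2, 6, 8}  B5 = {1, 3, 5, 8}  B6 = {0, 4, 7, 8}
Tree: B1–B2, B1–B3, B1–B4, B3–B5, B2–B6
Every bag has size at most 4, so the width is 4 − 1 = 3 and tw(G) ≤ 3. Conversely, {0, 2, 3, 8} is a clique of size 4, and the vertices of any clique must share a bag in every tree decomposition; so some bag has ≥ 4 vertices and tw(G) ≥ 3. Combining the bounds, tw(G) = 3.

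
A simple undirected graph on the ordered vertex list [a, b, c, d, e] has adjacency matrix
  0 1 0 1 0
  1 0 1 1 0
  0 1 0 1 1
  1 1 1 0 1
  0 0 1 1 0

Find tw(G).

2

A width-2 tree decomposition is:
Bags: B1 = {c, d, e}  B2 = {b, c, d}  B3 = {a, b, d}
Tree: B1–B2, B2–B3
The largest bag has 3 vertices, giving width 2; this decomposition certifies tw(G) ≤ 2. Conversely, {c, d, e} is a clique of size 3, and the vertices of any clique must share a bag in every tree decomposition; so some bag has ≥ 3 vertices and tw(G) ≥ 2. Therefore the treewidth is 2.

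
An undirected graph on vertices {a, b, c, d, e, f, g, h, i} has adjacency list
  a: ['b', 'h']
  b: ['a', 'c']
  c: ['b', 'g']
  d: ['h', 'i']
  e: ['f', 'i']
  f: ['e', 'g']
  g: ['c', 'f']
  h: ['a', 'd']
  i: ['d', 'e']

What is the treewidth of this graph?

2

A width-2 tree decomposition is:
Bags: B1 = {a, b, h}  B2 = {b, d, h}  B3 = {b, d, i}  B4 = {b, e, i}  B5 = {b, e, f}  B6 = {b, f, g}  B7 = {b, c, g}
Tree: B1–B2, B2–B3, B3–B4, B4–B5, B5–B6, B6–B7
Every bag has size at most 3, so the width is 3 − 1 = 2 and tw(G) ≤ 2. The edges b–a–h–d–i–e–f–g–c–b form a cycle, so G is not a tree and its treewidth is at least 2. Hence tw(G) = 2 exactly.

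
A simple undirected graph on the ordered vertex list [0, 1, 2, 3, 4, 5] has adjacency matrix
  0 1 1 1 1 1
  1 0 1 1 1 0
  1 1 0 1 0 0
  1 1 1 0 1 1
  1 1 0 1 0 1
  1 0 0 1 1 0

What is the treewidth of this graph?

3

A width-3 tree decomposition is:
Bags: B1 = {0, 1, 2, 3}  B2 = {0, 1, 3, 4}  B3 = {0, 3, 4, 5}
Tree: B1–B2, B2–B3
The largest bag has 4 vertices, giving width 3; this decomposition certifies tw(G) ≤ 3. Conversely, {0, 1, 2, 3} is a clique of size 4, and the vertices of any clique must share a bag in every tree decomposition; so some bag has ≥ 4 vertices and tw(G) ≥ 3. Hence tw(G) = 3 exactly.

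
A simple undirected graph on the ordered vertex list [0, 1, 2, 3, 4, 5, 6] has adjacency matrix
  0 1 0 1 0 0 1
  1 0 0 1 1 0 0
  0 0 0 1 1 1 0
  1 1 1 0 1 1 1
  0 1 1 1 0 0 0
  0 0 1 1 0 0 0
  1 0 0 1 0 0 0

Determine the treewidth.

2

A width-2 tree decomposition is:
Bags: B1 = {0, 1, 3}  B2 = {1, 3, 4}  B3 = {2, 3, 4}  B4 = {0, 3, 6}  B5 = {2, 3, 5}
Tree: B1–B2, B2–B3, B1–B4, B3–B5
The largest bag has 3 vertices, giving width 2; this decomposition certifies tw(G) ≤ 2. For the lower bound, the 3 vertices {0, 1, 3} are pairwise adjacent, and any tree decomposition puts a clique entirely inside one bag — forcing width ≥ 2. Therefore the treewidth is 2.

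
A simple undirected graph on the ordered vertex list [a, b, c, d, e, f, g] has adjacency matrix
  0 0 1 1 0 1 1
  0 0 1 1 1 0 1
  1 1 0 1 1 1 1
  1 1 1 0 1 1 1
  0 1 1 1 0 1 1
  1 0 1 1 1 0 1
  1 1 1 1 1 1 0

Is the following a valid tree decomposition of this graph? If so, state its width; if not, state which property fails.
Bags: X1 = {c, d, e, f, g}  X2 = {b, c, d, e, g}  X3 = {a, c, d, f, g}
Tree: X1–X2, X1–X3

Vertex coverage: the bags together contain {a, b, c, d, e, f, g}, the full vertex set. Edge coverage: each edge of G has both endpoints in at least one bag. Running intersection: for every vertex, the bags containing it form a connected subtree. All three properties hold, so this is a valid tree decomposition of width max|bag| − 1 = 4, and hence tw(G) ≤ 4.

Yes; width 4.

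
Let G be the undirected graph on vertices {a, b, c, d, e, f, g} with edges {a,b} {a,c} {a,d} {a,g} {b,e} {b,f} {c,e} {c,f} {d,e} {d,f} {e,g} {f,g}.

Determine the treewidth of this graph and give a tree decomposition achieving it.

The largest bag has 4 vertices, giving width 3; this decomposition certifies tw(G) ≤ 3. For the lower bound: the 4 vertex sets {d,e}, {c,f}, {a}, {b} are disjoint, each induces a connected subgraph, and every pair is joined by at least one edge of G. Contracting each set to a single vertex therefore yields K_{4} as a minor, and since treewidth is minor-monotone, tw(G) ≥ tw(K_{4}) = 3. Combining the bounds, tw(G) = 3.

Treewidth 3.
One such decomposition:
Bags: B1 = {a, d, e, f}  B2 = {a, c, e, f}  B3 = {a, b, e, f}  B4 = {a, e, f, g}
Tree: B1–B2, B2–B3, B3–B4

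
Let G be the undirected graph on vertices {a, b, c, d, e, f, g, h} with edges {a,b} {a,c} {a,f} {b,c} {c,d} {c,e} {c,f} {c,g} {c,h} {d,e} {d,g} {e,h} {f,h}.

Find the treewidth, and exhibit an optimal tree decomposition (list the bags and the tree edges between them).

Every bag has size at most 3, so the width is 3 − 1 = 2 and tw(G) ≤ 2. On the other hand G contains the 3-clique {c, d, g}. A clique must lie in a single bag of any decomposition, so no decomposition can have width below 2. Therefore the treewidth is 2.

Treewidth 2.
One such decomposition:
Bags: B1 = {a, c, f}  B2 = {a, b, c}  B3 = {c, f, h}  B4 = {c, e, h}  B5 = {c, d, e}  B6 = {c, d, g}
Tree: B1–B2, B1–B3, B3–B4, B4–B5, B5–B6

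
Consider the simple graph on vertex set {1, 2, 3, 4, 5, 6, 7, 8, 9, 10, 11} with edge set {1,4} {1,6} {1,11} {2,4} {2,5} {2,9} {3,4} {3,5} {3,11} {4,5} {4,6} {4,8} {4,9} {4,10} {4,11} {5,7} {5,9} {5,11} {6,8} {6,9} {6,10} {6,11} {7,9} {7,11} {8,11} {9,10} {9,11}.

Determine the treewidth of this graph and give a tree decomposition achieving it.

Treewidth 3.
Bags: B1 = {4, 6, 9, 11}  B2 = {1, 4, 6, 11}  B3 = {4, 5, 9, 11}  B4 = {3, 4, 5, 11}  B5 = {4, 6, 9, 10}  B6 = {5, 7, 9, 11}  B7 = {2, 4, 5, 9}  B8 = {4, 6, 8, 11}
Tree: B1–B2, B1–B3, B3–B4, B1–B5, B3–B6, B3–B7, B1–B8

Each bag holds 4 vertices, so the decomposition has width 3, which upper-bounds the treewidth. Conversely, {3, 4, 5, 11} is a clique of size 4, and the vertices of any clique must share a bag in every tree decomposition; so some bag has ≥ 4 vertices and tw(G) ≥ 3. The upper and lower bounds meet at 3, so that is the treewidth.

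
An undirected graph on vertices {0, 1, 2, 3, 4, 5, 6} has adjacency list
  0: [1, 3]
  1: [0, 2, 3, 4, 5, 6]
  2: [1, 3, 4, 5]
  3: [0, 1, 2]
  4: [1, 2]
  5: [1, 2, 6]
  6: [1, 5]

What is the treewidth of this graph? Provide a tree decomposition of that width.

Every bag has size at most 3, so the width is 3 − 1 = 2 and tw(G) ≤ 2. On the other hand G contains the 3-clique {0, 1, 3}. A clique must lie in a single bag of any decomposition, so no decomposition can have width below 2. Combining the bounds, tw(G) = 2.

Treewidth 2.
One optimal decomposition is:
Bags: B1 = {1, 5, 6}  B2 = {1, 2, 5}  B3 = {1, 2, 3}  B4 = {0, 1, 3}  B5 = {1, 2, 4}
Tree: B1–B2, B2–B3, B3–B4, B2–B5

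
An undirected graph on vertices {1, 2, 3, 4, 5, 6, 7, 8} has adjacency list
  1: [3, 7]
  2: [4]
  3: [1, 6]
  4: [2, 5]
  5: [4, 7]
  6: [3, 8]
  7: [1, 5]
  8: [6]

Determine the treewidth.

1

A width-1 tree decomposition is:
Bags: B1 = {2, 4}  B2 = {4, 5}  B3 = {5, 7}  B4 = {1, 7}  B5 = {1, 3}  B6 = {3, 6}  B7 = {6, 8}
Tree: B1–B2, B2–B3, B3–B4, B4–B5, B5–B6, B6–B7
Every bag has size at most 2, so the width is 2 − 1 = 1 and tw(G) ≤ 1. G has an edge, so its treewidth is at least 1. The upper and lower bounds meet at 1, so that is the treewidth.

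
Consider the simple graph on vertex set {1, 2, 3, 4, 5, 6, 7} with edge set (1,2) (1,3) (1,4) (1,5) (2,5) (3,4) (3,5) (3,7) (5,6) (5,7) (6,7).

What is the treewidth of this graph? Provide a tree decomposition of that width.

The largest bag has 3 vertices, giving width 2; this decomposition certifies tw(G) ≤ 2. On the other hand G contains the 3-clique {1, 3, 4}. A clique must lie in a single bag of any decomposition, so no decomposition can have width below 2. Hence tw(G) = 2 exactly.

Treewidth 2.
One optimal decomposition is:
Bags: B1 = {1, 3, 5}  B2 = {1, 2, 5}  B3 = {3, 5, 7}  B4 = {1, 3, 4}  B5 = {5, 6, 7}
Tree: B1–B2, B1–B3, B1–B4, B3–B5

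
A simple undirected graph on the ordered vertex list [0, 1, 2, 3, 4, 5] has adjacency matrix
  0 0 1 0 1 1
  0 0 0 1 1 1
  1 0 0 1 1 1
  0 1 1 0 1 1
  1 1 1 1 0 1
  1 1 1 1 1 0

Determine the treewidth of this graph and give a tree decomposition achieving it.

Each bag holds 4 vertices, so the decomposition has width 3, which upper-bounds the treewidth. Conversely, {1, 3, 4, 5} is a clique of size 4, and the vertices of any clique must share a bag in every tree decomposition; so some bag has ≥ 4 vertices and tw(G) ≥ 3. Combining the bounds, tw(G) = 3.

Treewidth 3.
One such decomposition:
Bags: B1 = {2, 3, 4, 5}  B2 = {1, 3, 4, 5}  B3 = {0, 2, 4, 5}
Tree: B1–B2, B1–B3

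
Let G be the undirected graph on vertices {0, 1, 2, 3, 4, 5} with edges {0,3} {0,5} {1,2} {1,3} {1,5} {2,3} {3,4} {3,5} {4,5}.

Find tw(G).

2

A width-2 tree decomposition is:
Bags: B1 = {3, 4, 5}  B2 = {1, 3, 5}  B3 = {0, 3, 5}  B4 = {1, 2, 3}
Tree: B1–B2, B2–B3, B2–B4
Every bag has size at most 3, so the width is 3 − 1 = 2 and tw(G) ≤ 2. For the lower bound, the 3 vertices {1, 2, 3} are pairwise adjacent, and any tree decomposition puts a clique entirely inside one bag — forcing width ≥ 2. Hence tw(G) = 2 exactly.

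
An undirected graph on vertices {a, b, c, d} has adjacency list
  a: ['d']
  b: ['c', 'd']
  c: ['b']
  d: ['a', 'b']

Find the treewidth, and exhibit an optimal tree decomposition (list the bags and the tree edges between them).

Treewidth 1.
Bags: B1 = {a, d}  B2 = {b, d}  B3 = {b, c}
Tree: B1–B2, B2–B3

Each bag holds 2 vertices, so the decomposition has width 1, which upper-bounds the treewidth. Any graph with an edge has treewidth ≥ 1, and G has the edge d–a. Therefore the treewidth is 1.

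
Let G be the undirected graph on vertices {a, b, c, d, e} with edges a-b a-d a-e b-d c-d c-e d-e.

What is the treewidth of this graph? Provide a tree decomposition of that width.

Each bag holds 3 vertices, so the decomposition has width 2, which upper-bounds the treewidth. Conversely, {c, d, e} is a clique of size 3, and the vertices of any clique must share a bag in every tree decomposition; so some bag has ≥ 3 vertices and tw(G) ≥ 2. Therefore the treewidth is 2.

Treewidth 2.
Bags: B1 = {a, d, e}  B2 = {c, d, e}  B3 = {a, b, d}
Tree: B1–B2, B1–B3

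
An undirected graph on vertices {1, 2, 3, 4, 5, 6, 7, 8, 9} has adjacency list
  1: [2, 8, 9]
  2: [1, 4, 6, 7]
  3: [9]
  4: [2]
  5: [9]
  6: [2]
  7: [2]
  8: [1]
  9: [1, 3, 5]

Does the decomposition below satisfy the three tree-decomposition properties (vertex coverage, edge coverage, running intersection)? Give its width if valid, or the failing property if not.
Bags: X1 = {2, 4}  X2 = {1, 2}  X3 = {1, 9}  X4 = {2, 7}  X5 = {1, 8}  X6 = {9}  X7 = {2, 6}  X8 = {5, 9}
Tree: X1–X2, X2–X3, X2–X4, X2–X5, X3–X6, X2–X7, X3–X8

No — vertex 3 appears in no bag.

A tree decomposition must satisfy three properties: every vertex lies in some bag; for every edge, both endpoints lie together in some bag; and for every vertex, the bags containing it form a connected subtree. Here vertex 3 appears in no bag, so the decomposition is invalid.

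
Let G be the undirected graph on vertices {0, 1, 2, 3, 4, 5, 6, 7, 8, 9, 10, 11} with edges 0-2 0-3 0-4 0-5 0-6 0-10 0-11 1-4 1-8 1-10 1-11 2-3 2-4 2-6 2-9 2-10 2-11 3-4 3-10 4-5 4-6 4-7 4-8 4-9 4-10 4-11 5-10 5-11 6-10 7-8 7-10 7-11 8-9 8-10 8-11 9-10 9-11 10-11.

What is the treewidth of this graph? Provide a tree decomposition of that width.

Treewidth 4.
Bags: B1 = {2, 4, 9, 10, 11}  B2 = {4, 8, 9, 10, 11}  B3 = {4, 7, 8, 10, 11}  B4 = {0, 2, 4, 10, 11}  B5 = {0, 2, 3, 4, 10}  B6 = {0, 4, 5, 10, 11}  B7 = {0, 2, 4, 6, 10}  B8 = {1, 4, 8, 10, 11}
Tree: B1–B2, B2–B3, B1–B4, B4–B5, B4–B6, B4–B7, B2–B8

Each bag holds 5 vertices, so the decomposition has width 4, which upper-bounds the treewidth. For the lower bound, the 5 vertices {0, 2, 4, 10, 11} are pairwise adjacent, and any tree decomposition puts a clique entirely inside one bag — forcing width ≥ 4. The upper and lower bounds meet at 4, so that is the treewidth.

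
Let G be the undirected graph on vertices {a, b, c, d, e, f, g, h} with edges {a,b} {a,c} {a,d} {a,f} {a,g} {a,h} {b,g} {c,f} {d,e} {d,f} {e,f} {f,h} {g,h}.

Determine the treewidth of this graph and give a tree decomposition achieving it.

Treewidth 2.
One optimal decomposition is:
Bags: B1 = {d, e, f}  B2 = {a, d, f}  B3 = {a, f, h}  B4 = {a, g, h}  B5 = {a, b, g}  B6 = {a, c, f}
Tree: B1–B2, B2–B3, B3–B4, B4–B5, B3–B6

Every bag has size at most 3, so the width is 3 − 1 = 2 and tw(G) ≤ 2. For the lower bound, the 3 vertices {d, e, f} are pairwise adjacent, and any tree decomposition puts a clique entirely inside one bag — forcing width ≥ 2. Therefore the treewidth is 2.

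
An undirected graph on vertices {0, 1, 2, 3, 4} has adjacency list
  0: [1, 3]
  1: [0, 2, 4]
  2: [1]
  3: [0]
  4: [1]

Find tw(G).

1

A width-1 tree decomposition is:
Bags: B1 = {1, 2}  B2 = {0, 1}  B3 = {0, 3}  B4 = {1, 4}
Tree: B1–B2, B2–B3, B2–B4
Each bag holds 2 vertices, so the decomposition has width 1, which upper-bounds the treewidth. Any graph with an edge has treewidth ≥ 1, and G has the edge 2–1. Combining the bounds, tw(G) = 1.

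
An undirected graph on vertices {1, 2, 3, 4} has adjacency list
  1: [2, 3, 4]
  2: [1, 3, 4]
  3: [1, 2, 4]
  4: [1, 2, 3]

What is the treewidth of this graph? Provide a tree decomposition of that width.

A single bag containing all 4 vertices is trivially a valid decomposition of width 3. For the lower bound, the 4 vertices {1, 2, 3, 4} are pairwise adjacent, and any tree decomposition puts a clique entirely inside one bag — forcing width ≥ 3. Hence tw(G) = 3 exactly.

Treewidth 3.
One optimal decomposition is:
Bags: B1 = {1, 2, 3, 4}
Tree: (single bag)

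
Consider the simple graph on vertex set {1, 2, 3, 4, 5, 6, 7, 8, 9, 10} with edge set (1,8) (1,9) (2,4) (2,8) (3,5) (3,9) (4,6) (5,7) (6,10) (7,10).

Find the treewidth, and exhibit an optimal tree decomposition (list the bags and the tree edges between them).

Treewidth 2.
One optimal decomposition is:
Bags: B1 = {2, 4, 6}  B2 = {2, 6, 8}  B3 = {1, 6, 8}  B4 = {1, 6, 9}  B5 = {3, 6, 9}  B6 = {3, 5, 6}  B7 = {5, 6, 7}  B8 = {6, 7, 10}
Tree: B1–B2, B2–B3, B3–B4, B4–B5, B5–B6, B6–B7, B7–B8

Every bag has size at most 3, so the width is 3 − 1 = 2 and tw(G) ≤ 2. The edges 6–4–2–8–1–9–3–5–7–10–6 form a cycle, so G is not a tree and its treewidth is at least 2. Hence tw(G) = 2 exactly.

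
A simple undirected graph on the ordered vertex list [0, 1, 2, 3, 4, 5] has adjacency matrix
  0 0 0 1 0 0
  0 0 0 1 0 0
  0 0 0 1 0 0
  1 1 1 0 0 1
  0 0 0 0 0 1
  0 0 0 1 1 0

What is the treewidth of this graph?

A width-1 tree decomposition is:
Bags: B1 = {2, 3}  B2 = {3, 5}  B3 = {0, 3}  B4 = {1, 3}  B5 = {4, 5}
Tree: B1–B2, B2–B3, B3–B4, B2–B5
Each bag holds 2 vertices, so the decomposition has width 1, which upper-bounds the treewidth. G has an edge, so its treewidth is at least 1. Therefore the treewidth is 1.

1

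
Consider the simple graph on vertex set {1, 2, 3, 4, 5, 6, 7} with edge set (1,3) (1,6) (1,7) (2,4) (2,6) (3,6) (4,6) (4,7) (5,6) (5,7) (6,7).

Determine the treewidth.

A width-2 tree decomposition is:
Bags: B1 = {2, 4, 6}  B2 = {4, 6, 7}  B3 = {5, 6, 7}  B4 = {1, 6, 7}  B5 = {1, 3, 6}
Tree: B1–B2, B2–B3, B2–B4, B4–B5
Each bag holds 3 vertices, so the decomposition has width 2, which upper-bounds the treewidth. Conversely, {2, 4, 6} is a clique of size 3, and the vertices of any clique must share a bag in every tree decomposition; so some bag has ≥ 3 vertices and tw(G) ≥ 2. Combining the bounds, tw(G) = 2.

2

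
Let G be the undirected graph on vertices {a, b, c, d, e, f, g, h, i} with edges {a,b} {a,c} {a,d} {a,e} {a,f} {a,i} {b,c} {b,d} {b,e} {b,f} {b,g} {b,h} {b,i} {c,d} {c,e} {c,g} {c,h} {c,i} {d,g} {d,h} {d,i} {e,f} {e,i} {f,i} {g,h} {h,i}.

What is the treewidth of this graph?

A width-4 tree decomposition is:
Bags: B1 = {a, b, c, d, i}  B2 = {a, b, c, e, i}  B3 = {b, c, d, h, i}  B4 = {b, c, d, g, h}  B5 = {a, b, e, f, i}
Tree: B1–B2, B1–B3, B3–B4, B2–B5
The largest bag has 5 vertices, giving width 4; this decomposition certifies tw(G) ≤ 4. For the lower bound, the 5 vertices {b, c, d, g, h} are pairwise adjacent, and any tree decomposition puts a clique entirely inside one bag — forcing width ≥ 4. The upper and lower bounds meet at 4, so that is the treewidth.

4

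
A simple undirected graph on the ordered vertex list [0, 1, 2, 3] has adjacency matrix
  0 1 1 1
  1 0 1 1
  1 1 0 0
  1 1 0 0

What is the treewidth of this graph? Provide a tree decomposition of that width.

Treewidth 2.
One such decomposition:
Bags: B1 = {0, 1, 3}  B2 = {0, 1, 2}
Tree: B1–B2

Each bag holds 3 vertices, so the decomposition has width 2, which upper-bounds the treewidth. For the lower bound, the 3 vertices {0, 1, 2} are pairwise adjacent, and any tree decomposition puts a clique entirely inside one bag — forcing width ≥ 2. Hence tw(G) = 2 exactly.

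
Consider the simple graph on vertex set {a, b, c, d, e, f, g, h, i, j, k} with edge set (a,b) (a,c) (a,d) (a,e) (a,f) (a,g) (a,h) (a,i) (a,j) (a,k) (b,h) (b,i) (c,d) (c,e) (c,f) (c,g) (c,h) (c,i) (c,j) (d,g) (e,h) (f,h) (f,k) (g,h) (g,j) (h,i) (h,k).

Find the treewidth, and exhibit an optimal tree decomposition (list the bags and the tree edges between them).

The largest bag has 4 vertices, giving width 3; this decomposition certifies tw(G) ≤ 3. Conversely, {a, c, d, g} is a clique of size 4, and the vertices of any clique must share a bag in every tree decomposition; so some bag has ≥ 4 vertices and tw(G) ≥ 3. Combining the bounds, tw(G) = 3.

Treewidth 3.
One optimal decomposition is:
Bags: B1 = {a, c, g, h}  B2 = {a, c, f, h}  B3 = {a, c, h, i}  B4 = {a, c, g, j}  B5 = {a, c, e, h}  B6 = {a, b, h, i}  B7 = {a, f, h, k}  B8 = {a, c, d, g}
Tree: B1–B2, B2–B3, B1–B4, B2–B5, B3–B6, B2–B7, B4–B8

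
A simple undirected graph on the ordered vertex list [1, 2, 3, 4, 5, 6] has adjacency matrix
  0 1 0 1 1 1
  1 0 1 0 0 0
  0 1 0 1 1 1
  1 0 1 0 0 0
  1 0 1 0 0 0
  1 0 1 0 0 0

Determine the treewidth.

2

A width-2 tree decomposition is:
Bags: B1 = {1, 3, 4}  B2 = {1, 3, 5}  B3 = {1, 3, 6}  B4 = {1, 2, 3}
Tree: B1–B2, B2–B3, B3–B4
Every bag has size at most 3, so the width is 3 − 1 = 2 and tw(G) ≤ 2. For the lower bound, G contains the cycle 4–1–5–3–4, so G is not a forest; only forests have treewidth ≤ 1, hence tw(G) ≥ 2. Combining the bounds, tw(G) = 2.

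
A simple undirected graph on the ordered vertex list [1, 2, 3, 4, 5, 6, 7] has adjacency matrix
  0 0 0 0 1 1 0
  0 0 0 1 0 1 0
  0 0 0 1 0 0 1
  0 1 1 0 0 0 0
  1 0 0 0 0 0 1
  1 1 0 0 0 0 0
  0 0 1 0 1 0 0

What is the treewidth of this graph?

A width-2 tree decomposition is:
Bags: B1 = {1, 2, 6}  B2 = {1, 2, 4}  B3 = {1, 3, 4}  B4 = {1, 3, 7}  B5 = {1, 5, 7}
Tree: B1–B2, B2–B3, B3–B4, B4–B5
The largest bag has 3 vertices, giving width 2; this decomposition certifies tw(G) ≤ 2. Since 1–6–2–4–3–7–5–1 is a cycle in G, G is not acyclic. Forests are exactly the graphs of treewidth ≤ 1, so tw(G) ≥ 2. Hence tw(G) = 2 exactly.

2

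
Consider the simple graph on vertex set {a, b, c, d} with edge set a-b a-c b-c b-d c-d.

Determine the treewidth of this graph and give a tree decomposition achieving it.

Treewidth 2.
One optimal decomposition is:
Bags: B1 = {a, b, c}  B2 = {b, c, d}
Tree: B1–B2

The largest bag has 3 vertices, giving width 2; this decomposition certifies tw(G) ≤ 2. On the other hand G contains the 3-clique {b, c, d}. A clique must lie in a single bag of any decomposition, so no decomposition can have width below 2. Hence tw(G) = 2 exactly.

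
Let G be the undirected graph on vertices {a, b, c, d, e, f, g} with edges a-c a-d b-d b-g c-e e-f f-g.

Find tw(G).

2

A width-2 tree decomposition is:
Bags: B1 = {a, c, d}  B2 = {b, c, d}  B3 = {b, c, g}  B4 = {c, f, g}  B5 = {c, e, f}
Tree: B1–B2, B2–B3, B3–B4, B4–B5
The largest bag has 3 vertices, giving width 2; this decomposition certifies tw(G) ≤ 2. For the lower bound, G contains the cycle c–a–d–b–g–f–e–c, so G is not a forest; only forests have treewidth ≤ 1, hence tw(G) ≥ 2. Therefore the treewidth is 2.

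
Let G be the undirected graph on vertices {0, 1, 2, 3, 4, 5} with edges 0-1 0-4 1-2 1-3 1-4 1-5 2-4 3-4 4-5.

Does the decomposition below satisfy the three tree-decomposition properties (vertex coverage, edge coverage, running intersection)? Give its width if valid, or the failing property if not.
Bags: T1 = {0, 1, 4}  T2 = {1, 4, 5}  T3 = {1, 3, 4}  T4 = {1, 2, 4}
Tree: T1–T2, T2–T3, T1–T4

Checking the three conditions: (i) the bags cover all of {0, 1, 2, 3, 4, 5}; (ii) for each edge, some bag contains both endpoints; (iii) the bags containing any fixed vertex form a subtree. All hold, so the decomposition is valid with width 3 − 1 = 2.

Yes; width 2.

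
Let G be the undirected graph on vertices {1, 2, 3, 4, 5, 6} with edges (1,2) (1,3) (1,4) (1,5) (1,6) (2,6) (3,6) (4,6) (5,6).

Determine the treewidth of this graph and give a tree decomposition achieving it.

Every bag has size at most 3, so the width is 3 − 1 = 2 and tw(G) ≤ 2. For the lower bound, the 3 vertices {1, 2, 6} are pairwise adjacent, and any tree decomposition puts a clique entirely inside one bag — forcing width ≥ 2. Hence tw(G) = 2 exactly.

Treewidth 2.
Bags: B1 = {1, 5, 6}  B2 = {1, 4, 6}  B3 = {1, 3, 6}  B4 = {1, 2, 6}
Tree: B1–B2, B1–B3, B2–B4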